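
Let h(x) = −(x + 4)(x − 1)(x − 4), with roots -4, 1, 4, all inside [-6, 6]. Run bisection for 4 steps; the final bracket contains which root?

-4

x = 0 gives h = -16, negative; keep [-6, 0]
x = -3 gives h = -28, negative; keep [-6, -3]
x = -4.5 gives h = 23.375, positive; keep [-4.5, -3]
x = -3.75 gives h = -9.2031, negative; keep [-4.5, -3.75]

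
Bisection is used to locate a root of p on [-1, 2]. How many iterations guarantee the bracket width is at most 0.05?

6

Width after n steps is 3/2^n. Need 2^n ≥ 3/0.05 = 60.
2^5 = 32 < 60 ≤ 2^6 = 64, so n = 6.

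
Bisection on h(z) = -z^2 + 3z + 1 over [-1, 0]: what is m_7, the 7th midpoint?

-0.3046875

m = -0.5, h(m) = -0.75 (−); new bracket [-0.5, 0]
m = -0.25, h(m) = 0.1875 (+); new bracket [-0.5, -0.25]
m = -0.375, h(m) = -0.265625 (−); new bracket [-0.375, -0.25]
m = -0.3125, h(m) = -0.0352 (−); new bracket [-0.3125, -0.25]
m = -0.28125, h(m) = 0.0771 (+); new bracket [-0.3125, -0.28125]
m = -0.296875, h(m) = 0.0212 (+); new bracket [-0.3125, -0.296875]
m = -0.3046875, h(m) = -0.0069 (−); new bracket [-0.3046875, -0.296875]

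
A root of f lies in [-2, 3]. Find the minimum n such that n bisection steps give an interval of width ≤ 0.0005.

Width after n steps is 5/2^n. Need 2^n ≥ 5/0.0005 = 10000.
2^13 = 8192 < 10000 ≤ 2^14 = 16384, so n = 14.

14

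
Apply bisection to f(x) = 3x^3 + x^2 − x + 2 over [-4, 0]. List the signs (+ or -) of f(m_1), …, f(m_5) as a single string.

m = -2, f(m) = -16 (−); new bracket [-2, 0]
m = -1, f(m) = 1 (+); new bracket [-2, -1]
m = -1.5, f(m) = -4.375 (−); new bracket [-1.5, -1]
m = -1.25, f(m) = -1.0469 (−); new bracket [-1.25, -1]
m = -1.125, f(m) = 0.1191 (+); new bracket [-1.25, -1.125]

-+--+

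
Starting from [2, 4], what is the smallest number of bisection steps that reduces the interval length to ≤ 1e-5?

18

Width after n steps is 2/2^n. Need 2^n ≥ 2/1e-5 = 200000.
2^17 = 131072 < 200000 ≤ 2^18 = 262144, so n = 18.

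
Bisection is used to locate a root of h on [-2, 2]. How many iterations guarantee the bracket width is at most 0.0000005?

Width after n steps is 4/2^n. Need 2^n ≥ 4/0.0000005 = 8000000.
2^22 = 4194304 < 8000000 ≤ 2^23 = 8388608, so n = 23.

23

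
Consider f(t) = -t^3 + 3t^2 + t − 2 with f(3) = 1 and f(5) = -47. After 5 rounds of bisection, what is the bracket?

f(4) = -14 < 0, so the root lies in [3, 4]
f(3.5) = -4.625 < 0, so the root lies in [3, 3.5]
f(3.25) = -1.390625 < 0, so the root lies in [3, 3.25]
f(3.125) = -0.0957 < 0, so the root lies in [3, 3.125]
f(3.0625) = 0.4763 > 0, so the root lies in [3.0625, 3.125]

[3.0625, 3.125]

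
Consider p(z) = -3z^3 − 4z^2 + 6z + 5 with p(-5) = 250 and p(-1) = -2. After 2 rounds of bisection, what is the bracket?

[-2, -1]

midpoint -3: p = 32 > 0 → [-3, -1]
midpoint -2: p = 1 > 0 → [-2, -1]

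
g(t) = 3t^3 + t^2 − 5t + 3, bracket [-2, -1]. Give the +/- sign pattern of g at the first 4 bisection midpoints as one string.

+-+-

midpoint -1.5: g = 2.625 > 0 → [-2, -1.5]
midpoint -1.75: g = -1.265625 < 0 → [-1.75, -1.5]
midpoint -1.625: g = 0.892578 > 0 → [-1.75, -1.625]
midpoint -1.6875: g = -0.1311 < 0 → [-1.6875, -1.625]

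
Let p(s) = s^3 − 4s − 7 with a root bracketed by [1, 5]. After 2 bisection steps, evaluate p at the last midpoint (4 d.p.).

p(3) = 8 > 0, so the root lies in [1, 3]
p(2) = -7 < 0, so the root lies in [2, 3]

-7.0000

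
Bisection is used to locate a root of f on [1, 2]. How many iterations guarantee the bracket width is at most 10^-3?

Width after n steps is 1/2^n. Need 2^n ≥ 1/10^-3 = 1000.
2^9 = 512 < 1000 ≤ 2^10 = 1024, so n = 10.

10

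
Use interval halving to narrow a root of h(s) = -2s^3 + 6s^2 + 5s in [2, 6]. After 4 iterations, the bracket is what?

m = 4, h(m) = -12 (−); new bracket [2, 4]
m = 3, h(m) = 15 (+); new bracket [3, 4]
m = 3.5, h(m) = 5.25 (+); new bracket [3.5, 4]
m = 3.75, h(m) = -2.3438 (−); new bracket [3.5, 3.75]

[3.5, 3.75]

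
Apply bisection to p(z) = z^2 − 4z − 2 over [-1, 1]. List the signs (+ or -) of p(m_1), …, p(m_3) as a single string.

-+-

m = 0, p(m) = -2 (−); new bracket [-1, 0]
m = -0.5, p(m) = 0.25 (+); new bracket [-0.5, 0]
m = -0.25, p(m) = -0.9375 (−); new bracket [-0.5, -0.25]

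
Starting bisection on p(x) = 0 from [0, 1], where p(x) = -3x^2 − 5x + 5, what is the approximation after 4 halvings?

p(0.5) = 1.75 > 0, so the root lies in [0.5, 1]
p(0.75) = -0.4375 < 0, so the root lies in [0.5, 0.75]
p(0.625) = 0.703125 > 0, so the root lies in [0.625, 0.75]
p(0.6875) = 0.1445 > 0, so the root lies in [0.6875, 0.75]

0.6875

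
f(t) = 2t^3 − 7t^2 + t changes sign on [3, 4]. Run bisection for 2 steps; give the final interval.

midpoint 3.5: f = 3.5 > 0 → [3, 3.5]
midpoint 3.25: f = -2.03125 < 0 → [3.25, 3.5]

[3.25, 3.5]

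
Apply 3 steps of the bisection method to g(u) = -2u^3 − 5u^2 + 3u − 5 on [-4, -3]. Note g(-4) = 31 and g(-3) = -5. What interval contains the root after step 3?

[-3.25, -3.125]

g(-3.5) = 9 > 0, so the root lies in [-3.5, -3]
g(-3.25) = 1.09375 > 0, so the root lies in [-3.25, -3]
g(-3.125) = -2.167969 < 0, so the root lies in [-3.25, -3.125]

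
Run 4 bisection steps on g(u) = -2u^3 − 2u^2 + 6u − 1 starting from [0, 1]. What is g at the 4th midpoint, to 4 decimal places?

u = 0.5 gives g = 1.25, positive; keep [0, 0.5]
u = 0.25 gives g = 0.34375, positive; keep [0, 0.25]
u = 0.125 gives g = -0.285156, negative; keep [0.125, 0.25]
u = 0.1875 gives g = 0.0415, positive; keep [0.125, 0.1875]

0.0415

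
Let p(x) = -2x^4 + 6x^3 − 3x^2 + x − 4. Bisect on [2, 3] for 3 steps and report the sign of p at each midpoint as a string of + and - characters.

midpoint 2.5: p = -4.625 < 0 → [2, 2.5]
midpoint 2.25: p = 0.148438 > 0 → [2.25, 2.5]
midpoint 2.375: p = -1.80127 < 0 → [2.25, 2.375]

-+-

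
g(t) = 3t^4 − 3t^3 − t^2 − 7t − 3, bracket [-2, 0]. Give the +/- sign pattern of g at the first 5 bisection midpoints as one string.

++--+

m = -1, g(m) = 9 (+); new bracket [-1, 0]
m = -0.5, g(m) = 0.8125 (+); new bracket [-0.5, 0]
m = -0.25, g(m) = -1.253906 (−); new bracket [-0.5, -0.25]
m = -0.375, g(m) = -0.2981 (−); new bracket [-0.5, -0.375]
m = -0.4375, g(m) = 0.2322 (+); new bracket [-0.4375, -0.375]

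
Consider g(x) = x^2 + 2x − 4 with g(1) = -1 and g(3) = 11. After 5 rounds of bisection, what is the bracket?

[1.1875, 1.25]

g(2) = 4 > 0, so the root lies in [1, 2]
g(1.5) = 1.25 > 0, so the root lies in [1, 1.5]
g(1.25) = 0.0625 > 0, so the root lies in [1, 1.25]
g(1.125) = -0.4844 < 0, so the root lies in [1.125, 1.25]
g(1.1875) = -0.2148 < 0, so the root lies in [1.1875, 1.25]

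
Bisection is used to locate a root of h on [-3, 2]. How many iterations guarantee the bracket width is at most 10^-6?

23

Width after n steps is 5/2^n. Need 2^n ≥ 5/10^-6 = 5000000.
2^22 = 4194304 < 5000000 ≤ 2^23 = 8388608, so n = 23.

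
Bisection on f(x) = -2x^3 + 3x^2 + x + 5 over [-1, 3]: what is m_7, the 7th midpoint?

2.21875

f(1) = 7 > 0, so the root lies in [1, 3]
f(2) = 3 > 0, so the root lies in [2, 3]
f(2.5) = -5 < 0, so the root lies in [2, 2.5]
f(2.25) = -0.3438 < 0, so the root lies in [2, 2.25]
f(2.125) = 1.4805 > 0, so the root lies in [2.125, 2.25]
f(2.1875) = 0.6079 > 0, so the root lies in [2.1875, 2.25]
f(2.21875) = 0.1422 > 0, so the root lies in [2.21875, 2.25]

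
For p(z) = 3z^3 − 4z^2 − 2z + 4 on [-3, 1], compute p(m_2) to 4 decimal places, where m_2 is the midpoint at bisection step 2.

m = -1, p(m) = -1 (−); new bracket [-1, 1]
m = 0, p(m) = 4 (+); new bracket [-1, 0]

4.0000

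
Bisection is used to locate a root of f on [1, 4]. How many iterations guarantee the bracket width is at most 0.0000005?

23

Width after n steps is 3/2^n. Need 2^n ≥ 3/0.0000005 = 6000000.
2^22 = 4194304 < 6000000 ≤ 2^23 = 8388608, so n = 23.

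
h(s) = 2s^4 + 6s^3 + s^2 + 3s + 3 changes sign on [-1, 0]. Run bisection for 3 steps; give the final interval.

[-0.75, -0.625]

midpoint -0.5: h = 1.125 > 0 → [-1, -0.5]
midpoint -0.75: h = -0.585938 < 0 → [-0.75, -0.5]
midpoint -0.625: h = 0.355957 > 0 → [-0.75, -0.625]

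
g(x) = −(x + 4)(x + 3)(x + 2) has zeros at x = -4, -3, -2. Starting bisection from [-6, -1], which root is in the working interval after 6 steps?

-4

g(-3.5) = -0.375 < 0, so the root lies in [-6, -3.5]
g(-4.75) = 3.609375 > 0, so the root lies in [-4.75, -3.5]
g(-4.125) = 0.298828 > 0, so the root lies in [-4.125, -3.5]
g(-3.8125) = -0.2761 < 0, so the root lies in [-4.125, -3.8125]
g(-3.96875) = -0.0596 < 0, so the root lies in [-4.125, -3.96875]
g(-4.046875) = 0.1004 > 0, so the root lies in [-4.046875, -3.96875]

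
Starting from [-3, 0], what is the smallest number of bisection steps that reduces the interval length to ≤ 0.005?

Width after n steps is 3/2^n. Need 2^n ≥ 3/0.005 = 600.
2^9 = 512 < 600 ≤ 2^10 = 1024, so n = 10.

10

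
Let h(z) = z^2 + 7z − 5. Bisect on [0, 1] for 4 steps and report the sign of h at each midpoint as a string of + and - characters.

-+-+

h(0.5) = -1.25 < 0, so the root lies in [0.5, 1]
h(0.75) = 0.8125 > 0, so the root lies in [0.5, 0.75]
h(0.625) = -0.234375 < 0, so the root lies in [0.625, 0.75]
h(0.6875) = 0.2852 > 0, so the root lies in [0.625, 0.6875]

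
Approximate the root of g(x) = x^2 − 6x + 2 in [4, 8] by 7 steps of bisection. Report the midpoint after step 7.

5.65625

x = 6 gives g = 2, positive; keep [4, 6]
x = 5 gives g = -3, negative; keep [5, 6]
x = 5.5 gives g = -0.75, negative; keep [5.5, 6]
x = 5.75 gives g = 0.5625, positive; keep [5.5, 5.75]
x = 5.625 gives g = -0.1094, negative; keep [5.625, 5.75]
x = 5.6875 gives g = 0.2227, positive; keep [5.625, 5.6875]
x = 5.65625 gives g = 0.0557, positive; keep [5.625, 5.65625]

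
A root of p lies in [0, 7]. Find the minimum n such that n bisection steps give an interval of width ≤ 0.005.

11

Width after n steps is 7/2^n. Need 2^n ≥ 7/0.005 = 1400.
2^10 = 1024 < 1400 ≤ 2^11 = 2048, so n = 11.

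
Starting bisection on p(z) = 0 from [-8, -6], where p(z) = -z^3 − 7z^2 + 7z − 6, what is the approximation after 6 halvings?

-7.96875

p(-7) = -55 < 0, so the root lies in [-8, -7]
p(-7.5) = -30.375 < 0, so the root lies in [-8, -7.5]
p(-7.75) = -15.203125 < 0, so the root lies in [-8, -7.75]
p(-7.875) = -6.8613 < 0, so the root lies in [-8, -7.875]
p(-7.9375) = -2.4963 < 0, so the root lies in [-8, -7.9375]
p(-7.96875) = -0.2647 < 0, so the root lies in [-8, -7.96875]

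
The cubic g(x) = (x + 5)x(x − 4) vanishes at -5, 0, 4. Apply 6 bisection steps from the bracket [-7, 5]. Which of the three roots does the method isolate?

x = -1 gives g = 20, positive; keep [-7, -1]
x = -4 gives g = 32, positive; keep [-7, -4]
x = -5.5 gives g = -26.125, negative; keep [-5.5, -4]
x = -4.75 gives g = 10.3906, positive; keep [-5.5, -4.75]
x = -5.125 gives g = -5.8457, negative; keep [-5.125, -4.75]
x = -4.9375 gives g = 2.7581, positive; keep [-5.125, -4.9375]

-5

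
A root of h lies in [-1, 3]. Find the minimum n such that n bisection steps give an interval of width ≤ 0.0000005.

23

Width after n steps is 4/2^n. Need 2^n ≥ 4/0.0000005 = 8000000.
2^22 = 4194304 < 8000000 ≤ 2^23 = 8388608, so n = 23.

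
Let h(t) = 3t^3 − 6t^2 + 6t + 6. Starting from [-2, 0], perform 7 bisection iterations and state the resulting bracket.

h(-1) = -9 < 0, so the root lies in [-1, 0]
h(-0.5) = 1.125 > 0, so the root lies in [-1, -0.5]
h(-0.75) = -3.140625 < 0, so the root lies in [-0.75, -0.5]
h(-0.625) = -0.8262 < 0, so the root lies in [-0.625, -0.5]
h(-0.5625) = 0.1926 > 0, so the root lies in [-0.625, -0.5625]
h(-0.59375) = -0.3057 < 0, so the root lies in [-0.59375, -0.5625]
h(-0.578125) = -0.0538 < 0, so the root lies in [-0.578125, -0.5625]

[-0.578125, -0.5625]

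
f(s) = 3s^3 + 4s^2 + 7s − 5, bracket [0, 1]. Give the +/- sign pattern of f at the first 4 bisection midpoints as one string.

-+++

m = 0.5, f(m) = -0.125 (−); new bracket [0.5, 1]
m = 0.75, f(m) = 3.765625 (+); new bracket [0.5, 0.75]
m = 0.625, f(m) = 1.669922 (+); new bracket [0.5, 0.625]
m = 0.5625, f(m) = 0.7371 (+); new bracket [0.5, 0.5625]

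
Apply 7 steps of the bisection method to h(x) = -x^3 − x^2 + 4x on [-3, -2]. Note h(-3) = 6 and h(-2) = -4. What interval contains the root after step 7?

[-2.5625, -2.5546875]

h(-2.5) = -0.625 < 0, so the root lies in [-3, -2.5]
h(-2.75) = 2.234375 > 0, so the root lies in [-2.75, -2.5]
h(-2.625) = 0.697266 > 0, so the root lies in [-2.625, -2.5]
h(-2.5625) = 0.01 > 0, so the root lies in [-2.5625, -2.5]
h(-2.53125) = -0.3139 < 0, so the root lies in [-2.5625, -2.53125]
h(-2.546875) = -0.1536 < 0, so the root lies in [-2.5625, -2.546875]
h(-2.5546875) = -0.0722 < 0, so the root lies in [-2.5625, -2.5546875]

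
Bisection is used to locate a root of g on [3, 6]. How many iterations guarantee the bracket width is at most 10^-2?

9

Width after n steps is 3/2^n. Need 2^n ≥ 3/10^-2 = 300.
2^8 = 256 < 300 ≤ 2^9 = 512, so n = 9.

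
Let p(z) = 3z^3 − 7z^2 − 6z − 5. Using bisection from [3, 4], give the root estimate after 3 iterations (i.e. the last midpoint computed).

3.125

p(3.5) = 16.875 > 0, so the root lies in [3, 3.5]
p(3.25) = 4.546875 > 0, so the root lies in [3, 3.25]
p(3.125) = -0.556641 < 0, so the root lies in [3.125, 3.25]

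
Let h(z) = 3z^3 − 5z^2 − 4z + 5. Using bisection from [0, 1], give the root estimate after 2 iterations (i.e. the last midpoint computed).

midpoint 0.5: h = 2.125 > 0 → [0.5, 1]
midpoint 0.75: h = 0.453125 > 0 → [0.75, 1]

0.75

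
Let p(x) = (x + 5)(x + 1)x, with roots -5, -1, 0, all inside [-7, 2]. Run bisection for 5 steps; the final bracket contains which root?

-5

midpoint -2.5: p = 9.375 > 0 → [-7, -2.5]
midpoint -4.75: p = 4.453125 > 0 → [-7, -4.75]
midpoint -5.875: p = -25.060547 < 0 → [-5.875, -4.75]
midpoint -5.3125: p = -7.1594 < 0 → [-5.3125, -4.75]
midpoint -5.03125: p = -0.6338 < 0 → [-5.03125, -4.75]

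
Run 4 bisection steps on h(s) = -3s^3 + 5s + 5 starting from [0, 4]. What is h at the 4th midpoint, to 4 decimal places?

-2.3281

m = 2, h(m) = -9 (−); new bracket [0, 2]
m = 1, h(m) = 7 (+); new bracket [1, 2]
m = 1.5, h(m) = 2.375 (+); new bracket [1.5, 2]
m = 1.75, h(m) = -2.3281 (−); new bracket [1.5, 1.75]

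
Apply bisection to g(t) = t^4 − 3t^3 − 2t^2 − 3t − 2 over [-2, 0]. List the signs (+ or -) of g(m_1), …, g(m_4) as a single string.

+-+-

m = -1, g(m) = 3 (+); new bracket [-1, 0]
m = -0.5, g(m) = -0.5625 (−); new bracket [-1, -0.5]
m = -0.75, g(m) = 0.707031 (+); new bracket [-0.75, -0.5]
m = -0.625, g(m) = -0.0212 (−); new bracket [-0.75, -0.625]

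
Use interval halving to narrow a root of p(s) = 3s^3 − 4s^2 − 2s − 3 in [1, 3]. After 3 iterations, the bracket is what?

m = 2, p(m) = 1 (+); new bracket [1, 2]
m = 1.5, p(m) = -4.875 (−); new bracket [1.5, 2]
m = 1.75, p(m) = -2.671875 (−); new bracket [1.75, 2]

[1.75, 2]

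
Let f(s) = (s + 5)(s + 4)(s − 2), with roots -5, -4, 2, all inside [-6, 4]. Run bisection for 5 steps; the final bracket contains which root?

2

f(-1) = -36 < 0, so the root lies in [-1, 4]
f(1.5) = -17.875 < 0, so the root lies in [1.5, 4]
f(2.75) = 39.234375 > 0, so the root lies in [1.5, 2.75]
f(2.125) = 5.4551 > 0, so the root lies in [1.5, 2.125]
f(1.8125) = -7.4246 < 0, so the root lies in [1.8125, 2.125]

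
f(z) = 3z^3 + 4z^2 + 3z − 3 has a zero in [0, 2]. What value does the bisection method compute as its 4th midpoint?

0.625

m = 1, f(m) = 7 (+); new bracket [0, 1]
m = 0.5, f(m) = -0.125 (−); new bracket [0.5, 1]
m = 0.75, f(m) = 2.765625 (+); new bracket [0.5, 0.75]
m = 0.625, f(m) = 1.1699 (+); new bracket [0.5, 0.625]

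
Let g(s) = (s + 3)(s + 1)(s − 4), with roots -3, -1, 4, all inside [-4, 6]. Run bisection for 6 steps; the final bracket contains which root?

4

midpoint 1: g = -24 < 0 → [1, 6]
midpoint 3.5: g = -14.625 < 0 → [3.5, 6]
midpoint 4.75: g = 33.421875 > 0 → [3.5, 4.75]
midpoint 4.125: g = 4.5645 > 0 → [3.5, 4.125]
midpoint 3.8125: g = -6.1472 < 0 → [3.8125, 4.125]
midpoint 3.96875: g = -1.0821 < 0 → [3.96875, 4.125]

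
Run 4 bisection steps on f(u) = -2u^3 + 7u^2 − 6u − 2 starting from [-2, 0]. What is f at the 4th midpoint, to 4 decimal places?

1.3398

m = -1, f(m) = 13 (+); new bracket [-1, 0]
m = -0.5, f(m) = 3 (+); new bracket [-0.5, 0]
m = -0.25, f(m) = -0.03125 (−); new bracket [-0.5, -0.25]
m = -0.375, f(m) = 1.3398 (+); new bracket [-0.375, -0.25]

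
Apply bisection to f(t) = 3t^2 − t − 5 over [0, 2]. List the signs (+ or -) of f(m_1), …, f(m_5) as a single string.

midpoint 1: f = -3 < 0 → [1, 2]
midpoint 1.5: f = 0.25 > 0 → [1, 1.5]
midpoint 1.25: f = -1.5625 < 0 → [1.25, 1.5]
midpoint 1.375: f = -0.7031 < 0 → [1.375, 1.5]
midpoint 1.4375: f = -0.2383 < 0 → [1.4375, 1.5]

-+---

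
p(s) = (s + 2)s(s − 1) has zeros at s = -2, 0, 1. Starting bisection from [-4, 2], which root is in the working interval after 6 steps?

-2

s = -1 gives p = 2, positive; keep [-4, -1]
s = -2.5 gives p = -4.375, negative; keep [-2.5, -1]
s = -1.75 gives p = 1.203125, positive; keep [-2.5, -1.75]
s = -2.125 gives p = -0.8301, negative; keep [-2.125, -1.75]
s = -1.9375 gives p = 0.3557, positive; keep [-2.125, -1.9375]
s = -2.03125 gives p = -0.1924, negative; keep [-2.03125, -1.9375]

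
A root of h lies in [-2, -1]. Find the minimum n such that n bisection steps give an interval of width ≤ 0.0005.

Width after n steps is 1/2^n. Need 2^n ≥ 1/0.0005 = 2000.
2^10 = 1024 < 2000 ≤ 2^11 = 2048, so n = 11.

11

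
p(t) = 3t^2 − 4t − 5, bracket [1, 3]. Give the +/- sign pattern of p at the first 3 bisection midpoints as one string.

m = 2, p(m) = -1 (−); new bracket [2, 3]
m = 2.5, p(m) = 3.75 (+); new bracket [2, 2.5]
m = 2.25, p(m) = 1.1875 (+); new bracket [2, 2.25]

-++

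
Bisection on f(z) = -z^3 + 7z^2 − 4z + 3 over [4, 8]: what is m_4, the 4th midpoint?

6.25

z = 6 gives f = 15, positive; keep [6, 8]
z = 7 gives f = -25, negative; keep [6, 7]
z = 6.5 gives f = -1.875, negative; keep [6, 6.5]
z = 6.25 gives f = 7.2969, positive; keep [6.25, 6.5]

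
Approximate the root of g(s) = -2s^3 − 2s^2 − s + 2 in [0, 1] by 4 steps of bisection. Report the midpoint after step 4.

midpoint 0.5: g = 0.75 > 0 → [0.5, 1]
midpoint 0.75: g = -0.71875 < 0 → [0.5, 0.75]
midpoint 0.625: g = 0.105469 > 0 → [0.625, 0.75]
midpoint 0.6875: g = -0.2827 < 0 → [0.625, 0.6875]

0.6875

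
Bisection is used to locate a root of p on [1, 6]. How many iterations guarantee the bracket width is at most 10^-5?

Width after n steps is 5/2^n. Need 2^n ≥ 5/10^-5 = 500000.
2^18 = 262144 < 500000 ≤ 2^19 = 524288, so n = 19.

19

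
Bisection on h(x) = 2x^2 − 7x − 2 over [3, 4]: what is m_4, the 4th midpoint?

h(3.5) = -2 < 0, so the root lies in [3.5, 4]
h(3.75) = -0.125 < 0, so the root lies in [3.75, 4]
h(3.875) = 0.90625 > 0, so the root lies in [3.75, 3.875]
h(3.8125) = 0.3828 > 0, so the root lies in [3.75, 3.8125]

3.8125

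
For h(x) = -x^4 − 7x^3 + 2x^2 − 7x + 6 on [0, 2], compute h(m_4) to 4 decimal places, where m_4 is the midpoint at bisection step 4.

m = 1, h(m) = -7 (−); new bracket [0, 1]
m = 0.5, h(m) = 2.0625 (+); new bracket [0.5, 1]
m = 0.75, h(m) = -1.394531 (−); new bracket [0.5, 0.75]
m = 0.625, h(m) = 0.5447 (+); new bracket [0.625, 0.75]

0.5447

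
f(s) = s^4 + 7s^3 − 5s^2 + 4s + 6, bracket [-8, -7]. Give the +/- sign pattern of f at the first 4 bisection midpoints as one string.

f(-7.5) = -94.3125 < 0, so the root lies in [-8, -7.5]
f(-7.75) = 23.800781 > 0, so the root lies in [-7.75, -7.5]
f(-7.625) = -38.126709 < 0, so the root lies in [-7.75, -7.625]
f(-7.6875) = -7.8979 < 0, so the root lies in [-7.75, -7.6875]

-+--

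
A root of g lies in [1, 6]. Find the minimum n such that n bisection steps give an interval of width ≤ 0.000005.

20

Width after n steps is 5/2^n. Need 2^n ≥ 5/0.000005 = 1000000.
2^19 = 524288 < 1000000 ≤ 2^20 = 1048576, so n = 20.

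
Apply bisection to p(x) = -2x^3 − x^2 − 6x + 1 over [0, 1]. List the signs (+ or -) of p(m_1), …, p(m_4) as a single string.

--+-

m = 0.5, p(m) = -2.5 (−); new bracket [0, 0.5]
m = 0.25, p(m) = -0.59375 (−); new bracket [0, 0.25]
m = 0.125, p(m) = 0.230469 (+); new bracket [0.125, 0.25]
m = 0.1875, p(m) = -0.1733 (−); new bracket [0.125, 0.1875]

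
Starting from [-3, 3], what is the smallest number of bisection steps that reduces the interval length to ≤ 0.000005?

21

Width after n steps is 6/2^n. Need 2^n ≥ 6/0.000005 = 1200000.
2^20 = 1048576 < 1200000 ≤ 2^21 = 2097152, so n = 21.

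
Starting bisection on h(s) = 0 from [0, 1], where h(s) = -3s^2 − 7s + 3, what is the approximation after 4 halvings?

h(0.5) = -1.25 < 0, so the root lies in [0, 0.5]
h(0.25) = 1.0625 > 0, so the root lies in [0.25, 0.5]
h(0.375) = -0.046875 < 0, so the root lies in [0.25, 0.375]
h(0.3125) = 0.5195 > 0, so the root lies in [0.3125, 0.375]

0.3125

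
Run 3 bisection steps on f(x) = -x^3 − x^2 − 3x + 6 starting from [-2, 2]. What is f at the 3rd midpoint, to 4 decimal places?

f(0) = 6 > 0, so the root lies in [0, 2]
f(1) = 1 > 0, so the root lies in [1, 2]
f(1.5) = -4.125 < 0, so the root lies in [1, 1.5]

-4.1250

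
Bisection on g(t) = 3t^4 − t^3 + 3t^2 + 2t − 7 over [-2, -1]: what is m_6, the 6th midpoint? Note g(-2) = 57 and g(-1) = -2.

g(-1.5) = 15.3125 > 0, so the root lies in [-1.5, -1]
g(-1.25) = 4.464844 > 0, so the root lies in [-1.25, -1]
g(-1.125) = 0.776123 > 0, so the root lies in [-1.125, -1]
g(-1.0625) = -0.7155 < 0, so the root lies in [-1.125, -1.0625]
g(-1.09375) = 0.0031 > 0, so the root lies in [-1.09375, -1.0625]
g(-1.078125) = -0.3628 < 0, so the root lies in [-1.09375, -1.078125]

-1.078125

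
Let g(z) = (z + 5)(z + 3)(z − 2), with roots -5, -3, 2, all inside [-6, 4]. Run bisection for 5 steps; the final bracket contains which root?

m = -1, g(m) = -24 (−); new bracket [-1, 4]
m = 1.5, g(m) = -14.625 (−); new bracket [1.5, 4]
m = 2.75, g(m) = 33.421875 (+); new bracket [1.5, 2.75]
m = 2.125, g(m) = 4.5645 (+); new bracket [1.5, 2.125]
m = 1.8125, g(m) = -6.1472 (−); new bracket [1.8125, 2.125]

2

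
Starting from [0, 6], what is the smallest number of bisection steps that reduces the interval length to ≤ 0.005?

11

Width after n steps is 6/2^n. Need 2^n ≥ 6/0.005 = 1200.
2^10 = 1024 < 1200 ≤ 2^11 = 2048, so n = 11.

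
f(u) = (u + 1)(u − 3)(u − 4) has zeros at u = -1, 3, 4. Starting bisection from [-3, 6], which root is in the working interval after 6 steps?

u = 1.5 gives f = 9.375, positive; keep [-3, 1.5]
u = -0.75 gives f = 4.453125, positive; keep [-3, -0.75]
u = -1.875 gives f = -25.060547, negative; keep [-1.875, -0.75]
u = -1.3125 gives f = -7.1594, negative; keep [-1.3125, -0.75]
u = -1.03125 gives f = -0.6338, negative; keep [-1.03125, -0.75]
u = -0.890625 gives f = 2.0811, positive; keep [-1.03125, -0.890625]

-1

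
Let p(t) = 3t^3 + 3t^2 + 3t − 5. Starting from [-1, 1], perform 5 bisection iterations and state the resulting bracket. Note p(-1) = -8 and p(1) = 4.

[0.6875, 0.75]

midpoint 0: p = -5 < 0 → [0, 1]
midpoint 0.5: p = -2.375 < 0 → [0.5, 1]
midpoint 0.75: p = 0.203125 > 0 → [0.5, 0.75]
midpoint 0.625: p = -1.2207 < 0 → [0.625, 0.75]
midpoint 0.6875: p = -0.5447 < 0 → [0.6875, 0.75]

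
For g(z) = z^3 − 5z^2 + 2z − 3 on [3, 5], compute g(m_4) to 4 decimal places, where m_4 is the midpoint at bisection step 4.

midpoint 4: g = -11 < 0 → [4, 5]
midpoint 4.5: g = -4.125 < 0 → [4.5, 5]
midpoint 4.75: g = 0.859375 > 0 → [4.5, 4.75]
midpoint 4.625: g = -1.7715 < 0 → [4.625, 4.75]

-1.7715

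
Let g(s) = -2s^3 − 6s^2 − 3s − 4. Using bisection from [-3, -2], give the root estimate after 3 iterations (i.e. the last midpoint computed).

g(-2.5) = -2.75 < 0, so the root lies in [-3, -2.5]
g(-2.75) = 0.46875 > 0, so the root lies in [-2.75, -2.5]
g(-2.625) = -1.292969 < 0, so the root lies in [-2.75, -2.625]

-2.625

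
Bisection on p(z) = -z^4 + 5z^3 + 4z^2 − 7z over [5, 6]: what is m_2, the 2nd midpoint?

5.25

z = 5.5 gives p = -0.6875, negative; keep [5, 5.5]
z = 5.25 gives p = 37.324219, positive; keep [5.25, 5.5]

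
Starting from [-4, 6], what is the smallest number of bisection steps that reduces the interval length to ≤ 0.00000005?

Width after n steps is 10/2^n. Need 2^n ≥ 10/0.00000005 = 200000000.
2^27 = 134217728 < 200000000 ≤ 2^28 = 268435456, so n = 28.

28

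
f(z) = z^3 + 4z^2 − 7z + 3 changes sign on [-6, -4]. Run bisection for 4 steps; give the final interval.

[-5.5, -5.375]

midpoint -5: f = 13 > 0 → [-6, -5]
midpoint -5.5: f = -3.875 < 0 → [-5.5, -5]
midpoint -5.25: f = 5.296875 > 0 → [-5.5, -5.25]
midpoint -5.375: f = 0.9004 > 0 → [-5.5, -5.375]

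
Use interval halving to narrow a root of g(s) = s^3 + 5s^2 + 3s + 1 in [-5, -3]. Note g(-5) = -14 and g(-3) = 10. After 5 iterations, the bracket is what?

s = -4 gives g = 5, positive; keep [-5, -4]
s = -4.5 gives g = -2.375, negative; keep [-4.5, -4]
s = -4.25 gives g = 1.796875, positive; keep [-4.5, -4.25]
s = -4.375 gives g = -0.1621, negative; keep [-4.375, -4.25]
s = -4.3125 gives g = 0.8484, positive; keep [-4.375, -4.3125]

[-4.375, -4.3125]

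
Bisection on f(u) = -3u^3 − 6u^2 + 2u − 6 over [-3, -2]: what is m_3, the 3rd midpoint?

u = -2.5 gives f = -1.625, negative; keep [-3, -2.5]
u = -2.75 gives f = 5.515625, positive; keep [-2.75, -2.5]
u = -2.625 gives f = 1.669922, positive; keep [-2.625, -2.5]

-2.625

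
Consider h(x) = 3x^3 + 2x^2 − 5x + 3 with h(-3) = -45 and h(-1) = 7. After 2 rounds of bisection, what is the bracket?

midpoint -2: h = -3 < 0 → [-2, -1]
midpoint -1.5: h = 4.875 > 0 → [-2, -1.5]

[-2, -1.5]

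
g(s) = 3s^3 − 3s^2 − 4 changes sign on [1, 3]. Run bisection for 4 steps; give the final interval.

midpoint 2: g = 8 > 0 → [1, 2]
midpoint 1.5: g = -0.625 < 0 → [1.5, 2]
midpoint 1.75: g = 2.890625 > 0 → [1.5, 1.75]
midpoint 1.625: g = 0.9512 > 0 → [1.5, 1.625]

[1.5, 1.625]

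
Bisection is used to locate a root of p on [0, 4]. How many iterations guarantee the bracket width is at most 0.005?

10

Width after n steps is 4/2^n. Need 2^n ≥ 4/0.005 = 800.
2^9 = 512 < 800 ≤ 2^10 = 1024, so n = 10.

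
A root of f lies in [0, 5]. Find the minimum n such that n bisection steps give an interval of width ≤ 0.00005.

Width after n steps is 5/2^n. Need 2^n ≥ 5/0.00005 = 100000.
2^16 = 65536 < 100000 ≤ 2^17 = 131072, so n = 17.

17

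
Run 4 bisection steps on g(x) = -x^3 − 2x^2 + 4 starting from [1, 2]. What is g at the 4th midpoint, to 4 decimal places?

-0.4949

midpoint 1.5: g = -3.875 < 0 → [1, 1.5]
midpoint 1.25: g = -1.078125 < 0 → [1, 1.25]
midpoint 1.125: g = 0.044922 > 0 → [1.125, 1.25]
midpoint 1.1875: g = -0.4949 < 0 → [1.125, 1.1875]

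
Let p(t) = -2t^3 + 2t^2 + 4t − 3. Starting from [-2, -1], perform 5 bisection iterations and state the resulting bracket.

[-1.34375, -1.3125]

p(-1.5) = 2.25 > 0, so the root lies in [-1.5, -1]
p(-1.25) = -0.96875 < 0, so the root lies in [-1.5, -1.25]
p(-1.375) = 0.480469 > 0, so the root lies in [-1.375, -1.25]
p(-1.3125) = -0.2827 < 0, so the root lies in [-1.375, -1.3125]
p(-1.34375) = 0.0891 > 0, so the root lies in [-1.34375, -1.3125]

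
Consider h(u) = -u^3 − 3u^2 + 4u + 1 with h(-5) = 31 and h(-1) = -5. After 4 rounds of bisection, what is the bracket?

midpoint -3: h = -11 < 0 → [-5, -3]
midpoint -4: h = 1 > 0 → [-4, -3]
midpoint -3.5: h = -6.875 < 0 → [-4, -3.5]
midpoint -3.75: h = -3.4531 < 0 → [-4, -3.75]

[-4, -3.75]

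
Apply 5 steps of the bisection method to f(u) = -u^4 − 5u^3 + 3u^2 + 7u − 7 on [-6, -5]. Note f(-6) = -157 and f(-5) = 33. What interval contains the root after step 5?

[-5.28125, -5.25]

u = -5.5 gives f = -37.9375, negative; keep [-5.5, -5]
u = -5.25 gives f = 2.761719, positive; keep [-5.5, -5.25]
u = -5.375 gives f = -16.185791, negative; keep [-5.375, -5.25]
u = -5.3125 gives f = -6.3736, negative; keep [-5.3125, -5.25]
u = -5.28125 gives f = -1.7228, negative; keep [-5.28125, -5.25]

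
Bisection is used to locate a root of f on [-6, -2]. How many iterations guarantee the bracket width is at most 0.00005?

17

Width after n steps is 4/2^n. Need 2^n ≥ 4/0.00005 = 80000.
2^16 = 65536 < 80000 ≤ 2^17 = 131072, so n = 17.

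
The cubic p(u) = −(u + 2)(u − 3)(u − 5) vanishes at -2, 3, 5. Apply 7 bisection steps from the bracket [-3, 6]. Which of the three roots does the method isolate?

-2

m = 1.5, p(m) = -18.375 (−); new bracket [-3, 1.5]
m = -0.75, p(m) = -26.953125 (−); new bracket [-3, -0.75]
m = -1.875, p(m) = -4.189453 (−); new bracket [-3, -1.875]
m = -2.4375, p(m) = 17.6931 (+); new bracket [-2.4375, -1.875]
m = -2.15625, p(m) = 5.7655 (+); new bracket [-2.15625, -1.875]
m = -2.015625, p(m) = 0.5498 (+); new bracket [-2.015625, -1.875]
m = -1.9453125, p(m) = -1.8783 (−); new bracket [-2.015625, -1.9453125]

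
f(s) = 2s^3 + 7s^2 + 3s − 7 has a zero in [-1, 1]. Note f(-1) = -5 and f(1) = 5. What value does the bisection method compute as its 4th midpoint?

0.625

s = 0 gives f = -7, negative; keep [0, 1]
s = 0.5 gives f = -3.5, negative; keep [0.5, 1]
s = 0.75 gives f = 0.03125, positive; keep [0.5, 0.75]
s = 0.625 gives f = -1.9023, negative; keep [0.625, 0.75]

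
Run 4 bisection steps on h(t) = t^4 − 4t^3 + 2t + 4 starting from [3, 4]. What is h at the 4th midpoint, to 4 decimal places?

t = 3.5 gives h = -10.4375, negative; keep [3.5, 4]
t = 3.75 gives h = -1.683594, negative; keep [3.75, 4]
t = 3.875 gives h = 4.476807, positive; keep [3.75, 3.875]
t = 3.8125 gives h = 1.2346, positive; keep [3.75, 3.8125]

1.2346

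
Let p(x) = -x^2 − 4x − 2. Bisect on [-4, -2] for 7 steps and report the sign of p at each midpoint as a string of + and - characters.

+-++-+-

m = -3, p(m) = 1 (+); new bracket [-4, -3]
m = -3.5, p(m) = -0.25 (−); new bracket [-3.5, -3]
m = -3.25, p(m) = 0.4375 (+); new bracket [-3.5, -3.25]
m = -3.375, p(m) = 0.1094 (+); new bracket [-3.5, -3.375]
m = -3.4375, p(m) = -0.0664 (−); new bracket [-3.4375, -3.375]
m = -3.40625, p(m) = 0.0225 (+); new bracket [-3.4375, -3.40625]
m = -3.421875, p(m) = -0.0217 (−); new bracket [-3.421875, -3.40625]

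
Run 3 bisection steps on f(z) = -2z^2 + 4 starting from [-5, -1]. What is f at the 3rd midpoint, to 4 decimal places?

midpoint -3: f = -14 < 0 → [-3, -1]
midpoint -2: f = -4 < 0 → [-2, -1]
midpoint -1.5: f = -0.5 < 0 → [-1.5, -1]

-0.5000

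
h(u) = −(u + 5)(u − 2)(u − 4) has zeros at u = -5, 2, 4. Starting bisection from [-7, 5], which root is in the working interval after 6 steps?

u = -1 gives h = -60, negative; keep [-7, -1]
u = -4 gives h = -48, negative; keep [-7, -4]
u = -5.5 gives h = 35.625, positive; keep [-5.5, -4]
u = -4.75 gives h = -14.7656, negative; keep [-5.5, -4.75]
u = -5.125 gives h = 8.127, positive; keep [-5.125, -4.75]
u = -4.9375 gives h = -3.8752, negative; keep [-5.125, -4.9375]

-5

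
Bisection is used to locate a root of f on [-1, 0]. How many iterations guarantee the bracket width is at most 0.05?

Width after n steps is 1/2^n. Need 2^n ≥ 1/0.05 = 20.
2^4 = 16 < 20 ≤ 2^5 = 32, so n = 5.

5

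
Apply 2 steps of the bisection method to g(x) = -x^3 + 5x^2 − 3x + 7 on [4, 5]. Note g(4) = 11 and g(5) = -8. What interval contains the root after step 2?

[4.5, 4.75]

g(4.5) = 3.625 > 0, so the root lies in [4.5, 5]
g(4.75) = -1.609375 < 0, so the root lies in [4.5, 4.75]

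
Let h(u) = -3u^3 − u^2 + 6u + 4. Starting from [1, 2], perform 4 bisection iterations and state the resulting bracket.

midpoint 1.5: h = 0.625 > 0 → [1.5, 2]
midpoint 1.75: h = -4.640625 < 0 → [1.5, 1.75]
midpoint 1.625: h = -1.763672 < 0 → [1.5, 1.625]
midpoint 1.5625: h = -0.5105 < 0 → [1.5, 1.5625]

[1.5, 1.5625]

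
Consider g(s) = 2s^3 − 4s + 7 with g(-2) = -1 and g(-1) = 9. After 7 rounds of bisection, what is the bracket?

[-1.953125, -1.9453125]

midpoint -1.5: g = 6.25 > 0 → [-2, -1.5]
midpoint -1.75: g = 3.28125 > 0 → [-2, -1.75]
midpoint -1.875: g = 1.316406 > 0 → [-2, -1.875]
midpoint -1.9375: g = 0.2036 > 0 → [-2, -1.9375]
midpoint -1.96875: g = -0.3867 < 0 → [-1.96875, -1.9375]
midpoint -1.953125: g = -0.0887 < 0 → [-1.953125, -1.9375]
midpoint -1.9453125: g = 0.0582 > 0 → [-1.953125, -1.9453125]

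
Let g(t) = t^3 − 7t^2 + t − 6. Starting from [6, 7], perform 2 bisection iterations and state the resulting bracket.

[6.75, 7]

g(6.5) = -20.625 < 0, so the root lies in [6.5, 7]
g(6.75) = -10.640625 < 0, so the root lies in [6.75, 7]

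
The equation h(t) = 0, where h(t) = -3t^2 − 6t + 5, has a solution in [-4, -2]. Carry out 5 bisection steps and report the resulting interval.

[-2.6875, -2.625]

h(-3) = -4 < 0, so the root lies in [-3, -2]
h(-2.5) = 1.25 > 0, so the root lies in [-3, -2.5]
h(-2.75) = -1.1875 < 0, so the root lies in [-2.75, -2.5]
h(-2.625) = 0.0781 > 0, so the root lies in [-2.75, -2.625]
h(-2.6875) = -0.543 < 0, so the root lies in [-2.6875, -2.625]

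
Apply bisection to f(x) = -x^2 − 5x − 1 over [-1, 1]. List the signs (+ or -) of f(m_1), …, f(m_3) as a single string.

-++

m = 0, f(m) = -1 (−); new bracket [-1, 0]
m = -0.5, f(m) = 1.25 (+); new bracket [-0.5, 0]
m = -0.25, f(m) = 0.1875 (+); new bracket [-0.25, 0]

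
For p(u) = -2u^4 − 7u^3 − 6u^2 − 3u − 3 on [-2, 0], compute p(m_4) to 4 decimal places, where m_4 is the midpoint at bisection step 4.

midpoint -1: p = -1 < 0 → [-2, -1]
midpoint -1.5: p = 1.5 > 0 → [-1.5, -1]
midpoint -1.25: p = 0.164062 > 0 → [-1.25, -1]
midpoint -1.125: p = -0.4556 < 0 → [-1.25, -1.125]

-0.4556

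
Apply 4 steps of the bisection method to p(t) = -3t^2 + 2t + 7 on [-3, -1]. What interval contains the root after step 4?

[-1.25, -1.125]

p(-2) = -9 < 0, so the root lies in [-2, -1]
p(-1.5) = -2.75 < 0, so the root lies in [-1.5, -1]
p(-1.25) = -0.1875 < 0, so the root lies in [-1.25, -1]
p(-1.125) = 0.9531 > 0, so the root lies in [-1.25, -1.125]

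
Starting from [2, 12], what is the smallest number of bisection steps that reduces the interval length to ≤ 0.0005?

Width after n steps is 10/2^n. Need 2^n ≥ 10/0.0005 = 20000.
2^14 = 16384 < 20000 ≤ 2^15 = 32768, so n = 15.

15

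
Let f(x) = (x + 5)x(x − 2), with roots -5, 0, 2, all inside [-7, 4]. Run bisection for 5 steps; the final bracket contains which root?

-5

f(-1.5) = 18.375 > 0, so the root lies in [-7, -1.5]
f(-4.25) = 19.921875 > 0, so the root lies in [-7, -4.25]
f(-5.625) = -26.806641 < 0, so the root lies in [-5.625, -4.25]
f(-4.9375) = 2.1409 > 0, so the root lies in [-5.625, -4.9375]
f(-5.28125) = -10.8152 < 0, so the root lies in [-5.28125, -4.9375]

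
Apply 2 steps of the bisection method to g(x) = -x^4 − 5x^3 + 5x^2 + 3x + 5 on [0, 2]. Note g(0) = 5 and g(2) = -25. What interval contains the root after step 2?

m = 1, g(m) = 7 (+); new bracket [1, 2]
m = 1.5, g(m) = -1.1875 (−); new bracket [1, 1.5]

[1, 1.5]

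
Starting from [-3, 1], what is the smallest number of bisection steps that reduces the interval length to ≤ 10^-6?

Width after n steps is 4/2^n. Need 2^n ≥ 4/10^-6 = 4000000.
2^21 = 2097152 < 4000000 ≤ 2^22 = 4194304, so n = 22.

22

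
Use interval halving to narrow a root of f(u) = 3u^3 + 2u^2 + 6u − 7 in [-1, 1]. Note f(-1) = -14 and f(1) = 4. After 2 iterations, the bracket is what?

[0.5, 1]

m = 0, f(m) = -7 (−); new bracket [0, 1]
m = 0.5, f(m) = -3.125 (−); new bracket [0.5, 1]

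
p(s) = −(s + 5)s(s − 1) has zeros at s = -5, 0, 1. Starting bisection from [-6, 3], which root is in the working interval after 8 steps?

midpoint -1.5: p = -13.125 < 0 → [-6, -1.5]
midpoint -3.75: p = -22.265625 < 0 → [-6, -3.75]
midpoint -4.875: p = -3.580078 < 0 → [-6, -4.875]
midpoint -5.4375: p = 15.3142 > 0 → [-5.4375, -4.875]
midpoint -5.15625: p = 4.9599 > 0 → [-5.15625, -4.875]
midpoint -5.015625: p = 0.4714 > 0 → [-5.015625, -4.875]
midpoint -4.9453125: p = -1.6079 < 0 → [-5.015625, -4.9453125]
midpoint -4.98046875: p = -0.5817 < 0 → [-5.015625, -4.98046875]

-5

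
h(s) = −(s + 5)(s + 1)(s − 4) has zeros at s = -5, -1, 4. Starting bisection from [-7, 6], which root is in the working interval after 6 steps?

s = -0.5 gives h = 10.125, positive; keep [-0.5, 6]
s = 2.75 gives h = 36.328125, positive; keep [2.75, 6]
s = 4.375 gives h = -18.896484, negative; keep [2.75, 4.375]
s = 3.5625 gives h = 17.0916, positive; keep [3.5625, 4.375]
s = 3.96875 gives h = 1.3926, positive; keep [3.96875, 4.375]
s = 4.171875 gives h = -8.153, negative; keep [3.96875, 4.171875]

4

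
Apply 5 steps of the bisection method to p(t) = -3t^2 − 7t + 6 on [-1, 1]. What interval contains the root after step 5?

[0.625, 0.6875]

t = 0 gives p = 6, positive; keep [0, 1]
t = 0.5 gives p = 1.75, positive; keep [0.5, 1]
t = 0.75 gives p = -0.9375, negative; keep [0.5, 0.75]
t = 0.625 gives p = 0.4531, positive; keep [0.625, 0.75]
t = 0.6875 gives p = -0.2305, negative; keep [0.625, 0.6875]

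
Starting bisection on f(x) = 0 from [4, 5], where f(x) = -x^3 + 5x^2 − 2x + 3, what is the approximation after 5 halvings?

midpoint 4.5: f = 4.125 > 0 → [4.5, 5]
midpoint 4.75: f = -0.859375 < 0 → [4.5, 4.75]
midpoint 4.625: f = 1.771484 > 0 → [4.625, 4.75]
midpoint 4.6875: f = 0.4915 > 0 → [4.6875, 4.75]
midpoint 4.71875: f = -0.175 < 0 → [4.6875, 4.71875]

4.71875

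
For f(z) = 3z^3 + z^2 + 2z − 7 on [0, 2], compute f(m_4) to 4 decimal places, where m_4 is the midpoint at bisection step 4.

0.7871

f(1) = -1 < 0, so the root lies in [1, 2]
f(1.5) = 8.375 > 0, so the root lies in [1, 1.5]
f(1.25) = 2.921875 > 0, so the root lies in [1, 1.25]
f(1.125) = 0.7871 > 0, so the root lies in [1, 1.125]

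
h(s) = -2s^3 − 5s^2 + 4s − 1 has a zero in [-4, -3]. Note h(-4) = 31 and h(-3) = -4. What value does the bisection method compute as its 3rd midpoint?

-3.125

m = -3.5, h(m) = 9.5 (+); new bracket [-3.5, -3]
m = -3.25, h(m) = 1.84375 (+); new bracket [-3.25, -3]
m = -3.125, h(m) = -1.292969 (−); new bracket [-3.25, -3.125]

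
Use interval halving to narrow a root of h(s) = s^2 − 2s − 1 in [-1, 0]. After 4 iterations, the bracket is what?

[-0.4375, -0.375]

m = -0.5, h(m) = 0.25 (+); new bracket [-0.5, 0]
m = -0.25, h(m) = -0.4375 (−); new bracket [-0.5, -0.25]
m = -0.375, h(m) = -0.109375 (−); new bracket [-0.5, -0.375]
m = -0.4375, h(m) = 0.0664 (+); new bracket [-0.4375, -0.375]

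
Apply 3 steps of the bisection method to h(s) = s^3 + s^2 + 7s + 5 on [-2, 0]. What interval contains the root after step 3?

m = -1, h(m) = -2 (−); new bracket [-1, 0]
m = -0.5, h(m) = 1.625 (+); new bracket [-1, -0.5]
m = -0.75, h(m) = -0.109375 (−); new bracket [-0.75, -0.5]

[-0.75, -0.5]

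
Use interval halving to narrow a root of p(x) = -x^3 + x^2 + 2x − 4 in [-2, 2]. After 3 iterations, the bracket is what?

[-2, -1.5]

m = 0, p(m) = -4 (−); new bracket [-2, 0]
m = -1, p(m) = -4 (−); new bracket [-2, -1]
m = -1.5, p(m) = -1.375 (−); new bracket [-2, -1.5]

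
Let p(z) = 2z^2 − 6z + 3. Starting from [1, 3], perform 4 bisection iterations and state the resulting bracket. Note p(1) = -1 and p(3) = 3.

[2.25, 2.375]

p(2) = -1 < 0, so the root lies in [2, 3]
p(2.5) = 0.5 > 0, so the root lies in [2, 2.5]
p(2.25) = -0.375 < 0, so the root lies in [2.25, 2.5]
p(2.375) = 0.0312 > 0, so the root lies in [2.25, 2.375]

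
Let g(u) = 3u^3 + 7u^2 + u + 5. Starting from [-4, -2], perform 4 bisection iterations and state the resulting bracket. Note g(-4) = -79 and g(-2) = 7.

g(-3) = -16 < 0, so the root lies in [-3, -2]
g(-2.5) = -0.625 < 0, so the root lies in [-2.5, -2]
g(-2.25) = 4.015625 > 0, so the root lies in [-2.5, -2.25]
g(-2.375) = 1.9199 > 0, so the root lies in [-2.5, -2.375]

[-2.5, -2.375]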